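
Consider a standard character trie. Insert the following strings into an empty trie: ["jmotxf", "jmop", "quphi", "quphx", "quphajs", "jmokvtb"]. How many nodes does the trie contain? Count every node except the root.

Count nodes per top-level branch (shared prefixes stored once):
  'j'-branch (jmokvtb, jmop, jmotxf): 11 nodes
  'q'-branch (quphajs, quphi, quphx): 9 nodes
Sum: 20

20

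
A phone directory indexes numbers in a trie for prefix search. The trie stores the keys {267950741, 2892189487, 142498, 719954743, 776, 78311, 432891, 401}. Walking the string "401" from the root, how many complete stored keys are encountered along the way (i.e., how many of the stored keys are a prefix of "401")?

Traverse "401" character by character; count nodes along the way that are marked as word ends.
Prefixes of the query that are stored words: "401"
Count: 1

1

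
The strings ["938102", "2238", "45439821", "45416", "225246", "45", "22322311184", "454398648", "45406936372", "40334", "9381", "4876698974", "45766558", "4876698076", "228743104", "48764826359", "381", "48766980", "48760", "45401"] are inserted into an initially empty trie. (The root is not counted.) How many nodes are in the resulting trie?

Count nodes per top-level branch (shared prefixes stored once):
  '2'-branch (22322311184, 2238, 225246, 228743104): 23 nodes
  '3'-branch (381): 3 nodes
  '4'-branch (40334, 45, 45401, 45406936372, 45416, 45439821, 454398648, 45766558, 48760, 48764826359, 48766980, 4876698076, 4876698974): 52 nodes
  '9'-branch (9381, 938102): 6 nodes
Sum: 84

84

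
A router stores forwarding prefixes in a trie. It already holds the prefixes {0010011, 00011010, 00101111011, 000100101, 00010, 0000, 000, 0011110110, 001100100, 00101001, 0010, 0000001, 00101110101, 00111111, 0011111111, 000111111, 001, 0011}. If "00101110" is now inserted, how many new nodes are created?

Every character of "00101110" already lies on an existing path (it is a prefix of some stored word).
No new nodes are needed: 0.

0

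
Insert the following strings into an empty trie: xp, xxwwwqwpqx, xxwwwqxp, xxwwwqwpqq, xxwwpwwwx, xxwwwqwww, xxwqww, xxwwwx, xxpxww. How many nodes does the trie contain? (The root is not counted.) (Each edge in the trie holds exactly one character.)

29

For each word, the new-node count is its length minus the longest prefix already in the trie:
  "xp" → 2 new (x, p)
  "xxwwwqwpqx" → prefix "x" already present; 9 new (x, w, w, w, q, w, p, q, x)
  "xxwwwqxp" → prefix "xxwwwq" already present; 2 new (x, p)
  "xxwwwqwpqq" → prefix "xxwwwqwpq" already present; 1 new (q)
  "xxwwpwwwx" → prefix "xxww" already present; 5 new (p, w, w, w, x)
  "xxwwwqwww" → prefix "xxwwwqw" already present; 2 new (w, w)
  "xxwqww" → prefix "xxw" already present; 3 new (q, w, w)
  "xxwwwx" → prefix "xxwww" already present; 1 new (x)
  "xxpxww" → prefix "xx" already present; 4 new (p, x, w, w)
Total nodes = 2 + 9 + 2 + 1 + 5 + 2 + 3 + 1 + 4 = 29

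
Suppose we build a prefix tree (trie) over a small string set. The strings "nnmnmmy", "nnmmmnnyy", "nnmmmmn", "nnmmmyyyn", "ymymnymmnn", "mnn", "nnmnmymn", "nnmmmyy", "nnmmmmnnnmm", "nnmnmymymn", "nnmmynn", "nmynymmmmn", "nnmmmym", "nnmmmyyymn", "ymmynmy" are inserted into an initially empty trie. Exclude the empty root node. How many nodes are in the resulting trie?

62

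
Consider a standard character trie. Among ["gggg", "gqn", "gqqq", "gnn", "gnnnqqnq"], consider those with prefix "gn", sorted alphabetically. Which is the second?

gnnnqqnq

Filter for "gn…" and sort: "gnn", "gnnnqqnq"
Position 2: gnnnqqnq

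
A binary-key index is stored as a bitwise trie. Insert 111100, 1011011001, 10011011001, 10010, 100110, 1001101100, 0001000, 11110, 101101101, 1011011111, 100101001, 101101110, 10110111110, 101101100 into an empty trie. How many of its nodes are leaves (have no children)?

8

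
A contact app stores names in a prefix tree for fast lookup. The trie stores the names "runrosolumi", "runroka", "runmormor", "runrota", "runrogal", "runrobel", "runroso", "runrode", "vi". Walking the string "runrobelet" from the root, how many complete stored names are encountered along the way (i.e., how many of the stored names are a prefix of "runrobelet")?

1

Check each prefix of "runrobelet" against the stored set — each match is an end-marker on the path.
Prefixes of the query that are stored words: "runrobel"
Count: 1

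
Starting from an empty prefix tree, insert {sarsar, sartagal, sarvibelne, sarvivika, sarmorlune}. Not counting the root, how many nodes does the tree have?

29

Count nodes per top-level branch (shared prefixes stored once):
  's'-branch (sarmorlune, sarsar, sartagal, sarvibelne, sarvivika): 29 nodes
Sum: 29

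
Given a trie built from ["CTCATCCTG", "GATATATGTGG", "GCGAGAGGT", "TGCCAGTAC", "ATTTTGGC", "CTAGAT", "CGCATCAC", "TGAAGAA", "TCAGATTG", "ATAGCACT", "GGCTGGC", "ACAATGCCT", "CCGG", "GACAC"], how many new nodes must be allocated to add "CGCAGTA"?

Walking "CGCAGTA" from the root, the first 4 characters ("CGCA") follow existing edges; "G" is the first miss.
Each of the 3 remaining characters creates one node.

3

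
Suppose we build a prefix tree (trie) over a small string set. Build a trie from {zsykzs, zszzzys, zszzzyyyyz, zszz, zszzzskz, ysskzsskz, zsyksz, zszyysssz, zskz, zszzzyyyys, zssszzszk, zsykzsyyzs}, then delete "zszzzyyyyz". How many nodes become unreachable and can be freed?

A node on "zszzzyyyyz"'s path can go only if nothing else ends at it or branches off below it.
The suffix "z" (1 node) is used only by "zszzzyyyyz"; the node for "zszzzyyyy" still has the child "s", so pruning stops there.
Nodes removed: 1

1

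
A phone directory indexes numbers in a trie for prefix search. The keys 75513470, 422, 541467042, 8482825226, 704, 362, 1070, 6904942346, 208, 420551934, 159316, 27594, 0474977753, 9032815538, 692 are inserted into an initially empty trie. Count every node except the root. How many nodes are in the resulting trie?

Trace insertions, counting only characters that open a new branch:
  "75513470" → 8 new (7, 5, 5, 1, 3, 4, 7, 0)
  "422" → 3 new (4, 2, 2)
  "541467042" → 9 new (5, 4, 1, 4, 6, 7, 0, 4, 2)
  "8482825226" → 10 new (8, 4, 8, 2, 8, 2, 5, 2, 2, 6)
  "704" → prefix "7" already present; 2 new (0, 4)
  "362" → 3 new (3, 6, 2)
  "1070" → 4 new (1, 0, 7, 0)
  "6904942346" → 10 new (6, 9, 0, 4, 9, 4, 2, 3, 4, 6)
  "208" → 3 new (2, 0, 8)
  "420551934" → prefix "42" already present; 7 new (0, 5, 5, 1, 9, 3, 4)
  "159316" → prefix "1" already present; 5 new (5, 9, 3, 1, 6)
  "27594" → prefix "2" already present; 4 new (7, 5, 9, 4)
  "0474977753" → 10 new (0, 4, 7, 4, 9, 7, 7, 7, 5, 3)
  "9032815538" → 10 new (9, 0, 3, 2, 8, 1, 5, 5, 3, 8)
  "692" → prefix "69" already present; 1 new (2)
Total nodes = 8 + 3 + 9 + 10 + 2 + 3 + 4 + 10 + 3 + 7 + 5 + 4 + 10 + 10 + 1 = 89

89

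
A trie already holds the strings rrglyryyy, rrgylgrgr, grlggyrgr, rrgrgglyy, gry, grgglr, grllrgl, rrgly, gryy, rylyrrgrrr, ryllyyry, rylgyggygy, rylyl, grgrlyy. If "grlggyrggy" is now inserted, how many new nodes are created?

2

"grlggyrg" is already a path in the trie; the remaining "gy" must be added.
New nodes needed: |"grlggyrggy"| − 8 = 10 − 8 = 2.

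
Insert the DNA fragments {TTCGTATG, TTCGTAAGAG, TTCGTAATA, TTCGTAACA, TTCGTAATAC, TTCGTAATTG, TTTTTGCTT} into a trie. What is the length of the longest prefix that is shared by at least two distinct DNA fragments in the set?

The deepest shared node is where two words last agree before diverging.
"TTCGTAATA" and "TTCGTAATAC" agree on "TTCGTAATA" (9 characters) before diverging; nothing deeper is shared.
Longest shared-prefix length: 9

9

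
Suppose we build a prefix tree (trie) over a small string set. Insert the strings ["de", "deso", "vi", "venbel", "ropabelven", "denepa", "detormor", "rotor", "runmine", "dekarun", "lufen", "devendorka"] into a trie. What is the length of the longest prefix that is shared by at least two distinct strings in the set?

Equivalently: take the maximum, over all pairs, of their longest common prefix length.
e.g. "de" and "dekarun" share the prefix "de" of length 2; no pair shares a longer one.
Longest shared-prefix length: 2

2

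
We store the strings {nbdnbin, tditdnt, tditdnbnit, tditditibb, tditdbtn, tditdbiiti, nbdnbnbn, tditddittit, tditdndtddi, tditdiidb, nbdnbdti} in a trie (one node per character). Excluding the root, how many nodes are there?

50

For each word, the new-node count is its length minus the longest prefix already in the trie:
  "nbdnbin" → 7 new (n, b, d, n, b, i, n)
  "tditdnt" → 7 new (t, d, i, t, d, n, t)
  "tditdnbnit" → prefix "tditdn" already present; 4 new (b, n, i, t)
  "tditditibb" → prefix "tditd" already present; 5 new (i, t, i, b, b)
  "tditdbtn" → prefix "tditd" already present; 3 new (b, t, n)
  "tditdbiiti" → prefix "tditdb" already present; 4 new (i, i, t, i)
  "nbdnbnbn" → prefix "nbdnb" already present; 3 new (n, b, n)
  "tditddittit" → prefix "tditd" already present; 6 new (d, i, t, t, i, t)
  "tditdndtddi" → prefix "tditdn" already present; 5 new (d, t, d, d, i)
  "tditdiidb" → prefix "tditdi" already present; 3 new (i, d, b)
  "nbdnbdti" → prefix "nbdnb" already present; 3 new (d, t, i)
Total nodes = 7 + 7 + 4 + 5 + 3 + 4 + 3 + 6 + 5 + 3 + 3 = 50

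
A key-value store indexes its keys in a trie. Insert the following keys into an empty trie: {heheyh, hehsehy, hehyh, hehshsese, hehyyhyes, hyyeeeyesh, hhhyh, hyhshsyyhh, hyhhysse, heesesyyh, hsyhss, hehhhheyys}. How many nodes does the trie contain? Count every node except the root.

67

Trace insertions, counting only characters that open a new branch:
  "heheyh" → 6 new (h, e, h, e, y, h)
  "hehsehy" → prefix "heh" already present; 4 new (s, e, h, y)
  "hehyh" → prefix "heh" already present; 2 new (y, h)
  "hehshsese" → prefix "hehs" already present; 5 new (h, s, e, s, e)
  "hehyyhyes" → prefix "hehy" already present; 5 new (y, h, y, e, s)
  "hyyeeeyesh" → prefix "h" already present; 9 new (y, y, e, e, e, y, e, s, h)
  "hhhyh" → prefix "h" already present; 4 new (h, h, y, h)
  "hyhshsyyhh" → prefix "hy" already present; 8 new (h, s, h, s, y, y, h, h)
  "hyhhysse" → prefix "hyh" already present; 5 new (h, y, s, s, e)
  "heesesyyh" → prefix "he" already present; 7 new (e, s, e, s, y, y, h)
  "hsyhss" → prefix "h" already present; 5 new (s, y, h, s, s)
  "hehhhheyys" → prefix "heh" already present; 7 new (h, h, h, e, y, y, s)
Total nodes = 6 + 4 + 2 + 5 + 5 + 9 + 4 + 8 + 5 + 7 + 5 + 7 = 67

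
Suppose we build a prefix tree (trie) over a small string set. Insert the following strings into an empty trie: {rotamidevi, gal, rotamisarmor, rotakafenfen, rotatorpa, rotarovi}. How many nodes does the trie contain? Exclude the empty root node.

For each word, the new-node count is its length minus the longest prefix already in the trie:
  "rotamidevi" → 10 new (r, o, t, a, m, i, d, e, v, i)
  "gal" → 3 new (g, a, l)
  "rotamisarmor" → prefix "rotami" already present; 6 new (s, a, r, m, o, r)
  "rotakafenfen" → prefix "rota" already present; 8 new (k, a, f, e, n, f, e, n)
  "rotatorpa" → prefix "rota" already present; 5 new (t, o, r, p, a)
  "rotarovi" → prefix "rota" already present; 4 new (r, o, v, i)
Total nodes = 10 + 3 + 6 + 8 + 5 + 4 = 36

36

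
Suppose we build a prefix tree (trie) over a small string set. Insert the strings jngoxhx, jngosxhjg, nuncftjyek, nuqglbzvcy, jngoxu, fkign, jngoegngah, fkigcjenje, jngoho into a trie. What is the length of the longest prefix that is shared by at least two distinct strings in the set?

Look for the deepest trie node that still has at least two words in its subtree.
"jngoxhx" and "jngoxu" agree on "jngox" (5 characters) before diverging; nothing deeper is shared.
Longest shared-prefix length: 5

5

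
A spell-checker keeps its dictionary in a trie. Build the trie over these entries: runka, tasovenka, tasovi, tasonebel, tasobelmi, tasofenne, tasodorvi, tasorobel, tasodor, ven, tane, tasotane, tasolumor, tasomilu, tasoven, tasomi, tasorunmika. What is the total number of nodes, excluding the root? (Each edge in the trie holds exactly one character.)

64

Trace insertions, counting only characters that open a new branch:
  "runka" → 5 new (r, u, n, k, a)
  "tasovenka" → 9 new (t, a, s, o, v, e, n, k, a)
  "tasovi" → prefix "tasov" already present; 1 new (i)
  "tasonebel" → prefix "taso" already present; 5 new (n, e, b, e, l)
  "tasobelmi" → prefix "taso" already present; 5 new (b, e, l, m, i)
  "tasofenne" → prefix "taso" already present; 5 new (f, e, n, n, e)
  "tasodorvi" → prefix "taso" already present; 5 new (d, o, r, v, i)
  "tasorobel" → prefix "taso" already present; 5 new (r, o, b, e, l)
  "tasodor" → prefix "tasodor" already present; 0 new (none)
  "ven" → 3 new (v, e, n)
  "tane" → prefix "ta" already present; 2 new (n, e)
  "tasotane" → prefix "taso" already present; 4 new (t, a, n, e)
  "tasolumor" → prefix "taso" already present; 5 new (l, u, m, o, r)
  "tasomilu" → prefix "taso" already present; 4 new (m, i, l, u)
  "tasoven" → prefix "tasoven" already present; 0 new (none)
  "tasomi" → prefix "tasomi" already present; 0 new (none)
  "tasorunmika" → prefix "tasor" already present; 6 new (u, n, m, i, k, a)
Total nodes = 5 + 9 + 1 + 5 + 5 + 5 + 5 + 5 + 0 + 3 + 2 + 4 + 5 + 4 + 0 + 0 + 6 = 64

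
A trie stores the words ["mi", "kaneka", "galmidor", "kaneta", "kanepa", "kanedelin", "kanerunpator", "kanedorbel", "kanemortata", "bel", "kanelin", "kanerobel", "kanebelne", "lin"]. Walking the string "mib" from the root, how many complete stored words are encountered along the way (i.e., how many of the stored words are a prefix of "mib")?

1

Check each prefix of "mib" against the stored set — each match is an end-marker on the path.
Prefixes of the query that are stored words: "mi"
Count: 1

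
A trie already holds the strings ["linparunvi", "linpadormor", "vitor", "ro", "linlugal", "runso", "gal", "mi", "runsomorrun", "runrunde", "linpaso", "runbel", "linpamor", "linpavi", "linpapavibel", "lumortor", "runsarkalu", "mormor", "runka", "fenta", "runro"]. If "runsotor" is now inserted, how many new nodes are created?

3

The longest prefix of "runsotor" already in the trie is "runso" (length 5).
So 8 − 5 = 3 new nodes.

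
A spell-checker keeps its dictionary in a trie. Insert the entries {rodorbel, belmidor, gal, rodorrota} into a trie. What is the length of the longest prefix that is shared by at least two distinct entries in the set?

Equivalently: take the maximum, over all pairs, of their longest common prefix length.
"rodorbel" and "rodorrota" agree on "rodor" (5 characters) before diverging; nothing deeper is shared.
Longest shared-prefix length: 5

5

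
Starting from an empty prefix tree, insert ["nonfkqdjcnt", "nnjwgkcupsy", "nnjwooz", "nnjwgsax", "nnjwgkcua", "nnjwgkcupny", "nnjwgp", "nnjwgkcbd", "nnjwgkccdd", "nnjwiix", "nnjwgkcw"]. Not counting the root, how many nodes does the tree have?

For each word, the new-node count is its length minus the longest prefix already in the trie:
  "nonfkqdjcnt" → 11 new (n, o, n, f, k, q, d, j, c, n, t)
  "nnjwgkcupsy" → prefix "n" already present; 10 new (n, j, w, g, k, c, u, p, s, y)
  "nnjwooz" → prefix "nnjw" already present; 3 new (o, o, z)
  "nnjwgsax" → prefix "nnjwg" already present; 3 new (s, a, x)
  "nnjwgkcua" → prefix "nnjwgkcu" already present; 1 new (a)
  "nnjwgkcupny" → prefix "nnjwgkcup" already present; 2 new (n, y)
  "nnjwgp" → prefix "nnjwg" already present; 1 new (p)
  "nnjwgkcbd" → prefix "nnjwgkc" already present; 2 new (b, d)
  "nnjwgkccdd" → prefix "nnjwgkc" already present; 3 new (c, d, d)
  "nnjwiix" → prefix "nnjw" already present; 3 new (i, i, x)
  "nnjwgkcw" → prefix "nnjwgkc" already present; 1 new (w)
Total nodes = 11 + 10 + 3 + 3 + 1 + 2 + 1 + 2 + 3 + 3 + 1 = 40

40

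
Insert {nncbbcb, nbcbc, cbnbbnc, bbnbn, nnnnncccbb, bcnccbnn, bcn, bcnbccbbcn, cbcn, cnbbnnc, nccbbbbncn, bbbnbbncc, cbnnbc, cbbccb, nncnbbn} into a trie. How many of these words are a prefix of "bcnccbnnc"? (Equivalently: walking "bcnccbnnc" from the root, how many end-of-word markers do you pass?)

Check each prefix of "bcnccbnnc" against the stored set — each match is an end-marker on the path.
Prefixes of the query that are stored words: "bcn", "bcnccbnn"
Count: 2

2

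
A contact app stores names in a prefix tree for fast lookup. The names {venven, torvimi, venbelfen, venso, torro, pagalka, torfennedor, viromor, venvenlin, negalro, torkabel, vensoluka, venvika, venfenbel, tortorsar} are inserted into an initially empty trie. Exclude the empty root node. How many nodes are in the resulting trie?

Count nodes per top-level branch (shared prefixes stored once):
  'n'-branch (negalro): 7 nodes
  'p'-branch (pagalka): 7 nodes
  't'-branch (torfennedor, torkabel, torro, tortorsar, torvimi): 28 nodes
  'v'-branch (venbelfen, venfenbel, venso, vensoluka, venven, venvenlin, venvika, viromor): 36 nodes
Sum: 78

78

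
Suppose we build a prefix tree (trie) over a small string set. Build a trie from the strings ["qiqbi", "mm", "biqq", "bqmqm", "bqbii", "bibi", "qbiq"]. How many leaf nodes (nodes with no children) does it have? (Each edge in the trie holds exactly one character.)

7

Leaves are exactly the stored words that no other stored word extends.
Those words: "bibi", "biqq", "bqbii", "bqmqm", "mm", "qbiq", "qiqbi"
Leaf count: 7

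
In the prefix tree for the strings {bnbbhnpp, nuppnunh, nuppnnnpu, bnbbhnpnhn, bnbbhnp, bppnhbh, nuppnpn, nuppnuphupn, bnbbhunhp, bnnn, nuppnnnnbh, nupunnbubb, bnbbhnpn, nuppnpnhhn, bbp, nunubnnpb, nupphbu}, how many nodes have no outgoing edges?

A leaf is a node with no children — equivalently, the end of a word that is not a proper prefix of any other stored word.
Those words: "bbp", "bnbbhnpnhn", "bnbbhnpp", "bnbbhunhp", "bnnn", "bppnhbh", "nunubnnpb", "nupphbu", "nuppnnnnbh", "nuppnnnpu", "nuppnpnhhn", "nuppnunh", "nuppnuphupn", "nupunnbubb"
Leaf count: 14

14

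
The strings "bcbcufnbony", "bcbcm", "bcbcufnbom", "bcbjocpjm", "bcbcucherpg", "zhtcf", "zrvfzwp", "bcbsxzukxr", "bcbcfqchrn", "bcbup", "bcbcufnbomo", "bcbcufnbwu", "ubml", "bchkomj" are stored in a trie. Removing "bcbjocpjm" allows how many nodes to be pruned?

A node on "bcbjocpjm"'s path can go only if nothing else ends at it or branches off below it.
The suffix "jocpjm" (6 nodes) is used only by "bcbjocpjm"; the node for "bcb" still has the child "c", so pruning stops there.
Nodes removed: 6

6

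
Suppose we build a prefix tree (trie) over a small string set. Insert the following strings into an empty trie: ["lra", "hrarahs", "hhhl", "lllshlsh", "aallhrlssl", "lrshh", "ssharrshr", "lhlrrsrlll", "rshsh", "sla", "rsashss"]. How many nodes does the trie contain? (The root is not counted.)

Trace insertions, counting only characters that open a new branch:
  "lra" → 3 new (l, r, a)
  "hrarahs" → 7 new (h, r, a, r, a, h, s)
  "hhhl" → prefix "h" already present; 3 new (h, h, l)
  "lllshlsh" → prefix "l" already present; 7 new (l, l, s, h, l, s, h)
  "aallhrlssl" → 10 new (a, a, l, l, h, r, l, s, s, l)
  "lrshh" → prefix "lr" already present; 3 new (s, h, h)
  "ssharrshr" → 9 new (s, s, h, a, r, r, s, h, r)
  "lhlrrsrlll" → prefix "l" already present; 9 new (h, l, r, r, s, r, l, l, l)
  "rshsh" → 5 new (r, s, h, s, h)
  "sla" → prefix "s" already present; 2 new (l, a)
  "rsashss" → prefix "rs" already present; 5 new (a, s, h, s, s)
Total nodes = 3 + 7 + 3 + 7 + 10 + 3 + 9 + 9 + 5 + 2 + 5 = 63

63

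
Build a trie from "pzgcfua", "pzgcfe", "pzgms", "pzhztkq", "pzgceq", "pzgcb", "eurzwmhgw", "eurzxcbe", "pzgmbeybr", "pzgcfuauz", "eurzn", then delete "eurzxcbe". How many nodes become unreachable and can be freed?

4

A node on "eurzxcbe"'s path can go only if nothing else ends at it or branches off below it.
The suffix "xcbe" (4 nodes) is used only by "eurzxcbe"; the node for "eurz" still has the child "w", so pruning stops there.
Nodes removed: 4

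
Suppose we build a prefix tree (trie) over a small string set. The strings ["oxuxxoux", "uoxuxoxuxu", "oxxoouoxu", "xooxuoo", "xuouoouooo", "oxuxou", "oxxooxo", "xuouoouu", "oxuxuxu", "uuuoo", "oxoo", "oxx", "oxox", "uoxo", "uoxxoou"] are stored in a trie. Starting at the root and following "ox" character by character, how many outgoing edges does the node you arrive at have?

3

The children of the "ox" node are the distinct next characters among strings starting with "ox".
Characters that immediately follow "ox" among the stored strings: {o, u, x}.
That node has 3 child edges.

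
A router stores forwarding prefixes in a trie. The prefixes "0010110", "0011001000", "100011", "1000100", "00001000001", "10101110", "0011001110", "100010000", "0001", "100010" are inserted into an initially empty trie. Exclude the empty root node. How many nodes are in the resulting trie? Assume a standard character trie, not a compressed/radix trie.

For each word, the new-node count is its length minus the longest prefix already in the trie:
  "0010110" → 7 new (0, 0, 1, 0, 1, 1, 0)
  "0011001000" → prefix "001" already present; 7 new (1, 0, 0, 1, 0, 0, 0)
  "100011" → 6 new (1, 0, 0, 0, 1, 1)
  "1000100" → prefix "10001" already present; 2 new (0, 0)
  "00001000001" → prefix "00" already present; 9 new (0, 0, 1, 0, 0, 0, 0, 0, 1)
  "10101110" → prefix "10" already present; 6 new (1, 0, 1, 1, 1, 0)
  "0011001110" → prefix "0011001" already present; 3 new (1, 1, 0)
  "100010000" → prefix "1000100" already present; 2 new (0, 0)
  "0001" → prefix "000" already present; 1 new (1)
  "100010" → prefix "100010" already present; 0 new (none)
Total nodes = 7 + 7 + 6 + 2 + 9 + 6 + 3 + 2 + 1 + 0 = 43

43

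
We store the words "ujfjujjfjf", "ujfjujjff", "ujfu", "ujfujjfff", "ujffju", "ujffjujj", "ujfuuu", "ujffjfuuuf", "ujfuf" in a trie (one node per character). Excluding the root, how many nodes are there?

Trace insertions, counting only characters that open a new branch:
  "ujfjujjfjf" → 10 new (u, j, f, j, u, j, j, f, j, f)
  "ujfjujjff" → prefix "ujfjujjf" already present; 1 new (f)
  "ujfu" → prefix "ujf" already present; 1 new (u)
  "ujfujjfff" → prefix "ujfu" already present; 5 new (j, j, f, f, f)
  "ujffju" → prefix "ujf" already present; 3 new (f, j, u)
  "ujffjujj" → prefix "ujffju" already present; 2 new (j, j)
  "ujfuuu" → prefix "ujfu" already present; 2 new (u, u)
  "ujffjfuuuf" → prefix "ujffj" already present; 5 new (f, u, u, u, f)
  "ujfuf" → prefix "ujfu" already present; 1 new (f)
Total nodes = 10 + 1 + 1 + 5 + 3 + 2 + 2 + 5 + 1 = 30

30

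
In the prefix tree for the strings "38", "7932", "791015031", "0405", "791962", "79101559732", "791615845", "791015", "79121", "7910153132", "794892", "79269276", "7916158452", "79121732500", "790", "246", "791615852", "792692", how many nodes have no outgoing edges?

14

A leaf is a node with no children — equivalently, the end of a word that is not a proper prefix of any other stored word.
Those words: "0405", "246", "38", "790", "791015031", "7910153132", "79101559732", "79121732500", "7916158452", "791615852", "791962", "79269276", "7932", "794892"
Leaf count: 14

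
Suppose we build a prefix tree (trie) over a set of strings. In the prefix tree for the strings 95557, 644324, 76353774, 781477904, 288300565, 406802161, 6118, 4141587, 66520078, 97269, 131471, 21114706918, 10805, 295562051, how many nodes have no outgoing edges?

Leaves are exactly the stored words that no other stored word extends.
Those words: "10805", "131471", "21114706918", "288300565", "295562051", "406802161", "4141587", "6118", "644324", "66520078", "76353774", "781477904", "95557", "97269"
Leaf count: 14

14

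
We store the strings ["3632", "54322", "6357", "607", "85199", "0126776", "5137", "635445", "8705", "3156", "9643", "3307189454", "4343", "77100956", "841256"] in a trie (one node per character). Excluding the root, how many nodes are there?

Insert word by word; a character creates a node only if that edge doesn't already exist:
  "3632" → 4 new (3, 6, 3, 2)
  "54322" → 5 new (5, 4, 3, 2, 2)
  "6357" → 4 new (6, 3, 5, 7)
  "607" → prefix "6" already present; 2 new (0, 7)
  "85199" → 5 new (8, 5, 1, 9, 9)
  "0126776" → 7 new (0, 1, 2, 6, 7, 7, 6)
  "5137" → prefix "5" already present; 3 new (1, 3, 7)
  "635445" → prefix "635" already present; 3 new (4, 4, 5)
  "8705" → prefix "8" already present; 3 new (7, 0, 5)
  "3156" → prefix "3" already present; 3 new (1, 5, 6)
  "9643" → 4 new (9, 6, 4, 3)
  "3307189454" → prefix "3" already present; 9 new (3, 0, 7, 1, 8, 9, 4, 5, 4)
  "4343" → 4 new (4, 3, 4, 3)
  "77100956" → 8 new (7, 7, 1, 0, 0, 9, 5, 6)
  "841256" → prefix "8" already present; 5 new (4, 1, 2, 5, 6)
Total nodes = 4 + 5 + 4 + 2 + 5 + 7 + 3 + 3 + 3 + 3 + 4 + 9 + 4 + 8 + 5 = 69

69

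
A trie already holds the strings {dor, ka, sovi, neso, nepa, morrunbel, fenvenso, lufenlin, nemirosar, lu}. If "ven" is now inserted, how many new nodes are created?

3

"ven" shares no prefix with any stored word, so all 3 characters open new nodes.
3 − 0 = 3 new nodes.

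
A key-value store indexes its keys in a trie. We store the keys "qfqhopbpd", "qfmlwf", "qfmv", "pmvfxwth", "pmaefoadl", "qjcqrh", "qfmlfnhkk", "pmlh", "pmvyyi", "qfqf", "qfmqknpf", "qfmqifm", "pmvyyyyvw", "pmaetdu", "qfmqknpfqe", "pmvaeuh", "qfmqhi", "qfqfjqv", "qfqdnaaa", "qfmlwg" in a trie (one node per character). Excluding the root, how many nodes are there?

77

Trace insertions, counting only characters that open a new branch:
  "qfqhopbpd" → 9 new (q, f, q, h, o, p, b, p, d)
  "qfmlwf" → prefix "qf" already present; 4 new (m, l, w, f)
  "qfmv" → prefix "qfm" already present; 1 new (v)
  "pmvfxwth" → 8 new (p, m, v, f, x, w, t, h)
  "pmaefoadl" → prefix "pm" already present; 7 new (a, e, f, o, a, d, l)
  "qjcqrh" → prefix "q" already present; 5 new (j, c, q, r, h)
  "qfmlfnhkk" → prefix "qfml" already present; 5 new (f, n, h, k, k)
  "pmlh" → prefix "pm" already present; 2 new (l, h)
  "pmvyyi" → prefix "pmv" already present; 3 new (y, y, i)
  "qfqf" → prefix "qfq" already present; 1 new (f)
  "qfmqknpf" → prefix "qfm" already present; 5 new (q, k, n, p, f)
  "qfmqifm" → prefix "qfmq" already present; 3 new (i, f, m)
  "pmvyyyyvw" → prefix "pmvyy" already present; 4 new (y, y, v, w)
  "pmaetdu" → prefix "pmae" already present; 3 new (t, d, u)
  "qfmqknpfqe" → prefix "qfmqknpf" already present; 2 new (q, e)
  "pmvaeuh" → prefix "pmv" already present; 4 new (a, e, u, h)
  "qfmqhi" → prefix "qfmq" already present; 2 new (h, i)
  "qfqfjqv" → prefix "qfqf" already present; 3 new (j, q, v)
  "qfqdnaaa" → prefix "qfq" already present; 5 new (d, n, a, a, a)
  "qfmlwg" → prefix "qfmlw" already present; 1 new (g)
Total nodes = 9 + 4 + 1 + 8 + 7 + 5 + 5 + 2 + 3 + 1 + 5 + 3 + 4 + 3 + 2 + 4 + 2 + 3 + 5 + 1 = 77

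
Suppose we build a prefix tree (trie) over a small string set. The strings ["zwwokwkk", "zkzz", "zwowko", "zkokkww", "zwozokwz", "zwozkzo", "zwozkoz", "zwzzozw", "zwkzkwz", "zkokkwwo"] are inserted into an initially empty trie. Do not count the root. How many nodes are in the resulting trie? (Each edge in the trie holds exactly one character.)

Insert word by word; a character creates a node only if that edge doesn't already exist:
  "zwwokwkk" → 8 new (z, w, w, o, k, w, k, k)
  "zkzz" → prefix "z" already present; 3 new (k, z, z)
  "zwowko" → prefix "zw" already present; 4 new (o, w, k, o)
  "zkokkww" → prefix "zk" already present; 5 new (o, k, k, w, w)
  "zwozokwz" → prefix "zwo" already present; 5 new (z, o, k, w, z)
  "zwozkzo" → prefix "zwoz" already present; 3 new (k, z, o)
  "zwozkoz" → prefix "zwozk" already present; 2 new (o, z)
  "zwzzozw" → prefix "zw" already present; 5 new (z, z, o, z, w)
  "zwkzkwz" → prefix "zw" already present; 5 new (k, z, k, w, z)
  "zkokkwwo" → prefix "zkokkww" already present; 1 new (o)
Total nodes = 8 + 3 + 4 + 5 + 5 + 3 + 2 + 5 + 5 + 1 = 41

41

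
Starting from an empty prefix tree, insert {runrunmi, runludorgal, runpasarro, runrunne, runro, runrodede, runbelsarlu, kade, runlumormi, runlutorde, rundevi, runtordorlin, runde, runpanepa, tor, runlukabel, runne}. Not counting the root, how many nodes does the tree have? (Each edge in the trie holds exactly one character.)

Insert word by word; a character creates a node only if that edge doesn't already exist:
  "runrunmi" → 8 new (r, u, n, r, u, n, m, i)
  "runludorgal" → prefix "run" already present; 8 new (l, u, d, o, r, g, a, l)
  "runpasarro" → prefix "run" already present; 7 new (p, a, s, a, r, r, o)
  "runrunne" → prefix "runrun" already present; 2 new (n, e)
  "runro" → prefix "runr" already present; 1 new (o)
  "runrodede" → prefix "runro" already present; 4 new (d, e, d, e)
  "runbelsarlu" → prefix "run" already present; 8 new (b, e, l, s, a, r, l, u)
  "kade" → 4 new (k, a, d, e)
  "runlumormi" → prefix "runlu" already present; 5 new (m, o, r, m, i)
  "runlutorde" → prefix "runlu" already present; 5 new (t, o, r, d, e)
  "rundevi" → prefix "run" already present; 4 new (d, e, v, i)
  "runtordorlin" → prefix "run" already present; 9 new (t, o, r, d, o, r, l, i, n)
  "runde" → prefix "runde" already present; 0 new (none)
  "runpanepa" → prefix "runpa" already present; 4 new (n, e, p, a)
  "tor" → 3 new (t, o, r)
  "runlukabel" → prefix "runlu" already present; 5 new (k, a, b, e, l)
  "runne" → prefix "run" already present; 2 new (n, e)
Total nodes = 8 + 8 + 7 + 2 + 1 + 4 + 8 + 4 + 5 + 5 + 4 + 9 + 0 + 4 + 3 + 5 + 2 = 79

79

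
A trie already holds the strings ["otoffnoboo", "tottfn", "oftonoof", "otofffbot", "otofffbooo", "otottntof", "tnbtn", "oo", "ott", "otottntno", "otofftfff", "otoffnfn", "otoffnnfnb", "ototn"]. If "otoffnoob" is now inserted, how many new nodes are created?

2

"otoffno" is already a path in the trie; the remaining "ob" must be added.
Each of the 2 remaining characters creates one node.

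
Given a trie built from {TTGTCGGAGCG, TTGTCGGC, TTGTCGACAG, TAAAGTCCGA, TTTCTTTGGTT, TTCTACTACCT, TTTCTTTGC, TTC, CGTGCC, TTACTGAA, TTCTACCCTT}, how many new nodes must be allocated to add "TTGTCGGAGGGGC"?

4

The longest prefix of "TTGTCGGAGGGGC" already in the trie is "TTGTCGGAG" (length 9).
Each of the 4 remaining characters creates one node.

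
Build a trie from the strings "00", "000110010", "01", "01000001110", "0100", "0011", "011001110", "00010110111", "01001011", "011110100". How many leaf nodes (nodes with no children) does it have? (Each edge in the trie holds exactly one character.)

7

A leaf is a node with no children — equivalently, the end of a word that is not a proper prefix of any other stored word.
Those words: "00010110111", "000110010", "0011", "01000001110", "01001011", "011001110", "011110100"
Leaf count: 7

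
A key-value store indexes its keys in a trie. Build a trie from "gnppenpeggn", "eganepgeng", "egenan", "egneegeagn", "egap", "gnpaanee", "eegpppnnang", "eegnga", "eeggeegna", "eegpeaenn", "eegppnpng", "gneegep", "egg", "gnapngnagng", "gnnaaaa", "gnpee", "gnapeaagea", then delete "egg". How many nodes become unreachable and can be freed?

1

After clearing the end-marker at "egg", prune upward until reaching a node still needed by another word.
The suffix "g" (1 node) is used only by "egg"; the node for "eg" still has the child "a", so pruning stops there.
Nodes removed: 1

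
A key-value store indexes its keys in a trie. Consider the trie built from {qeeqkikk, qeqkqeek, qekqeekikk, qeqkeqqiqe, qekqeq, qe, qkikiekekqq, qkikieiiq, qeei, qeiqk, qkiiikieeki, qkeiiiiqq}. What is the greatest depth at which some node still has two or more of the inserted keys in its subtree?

Look for the deepest trie node that still has at least two words in its subtree.
"qkikieiiq" and "qkikiekekqq" agree on "qkikie" (6 characters) before diverging; nothing deeper is shared.
Longest shared-prefix length: 6

6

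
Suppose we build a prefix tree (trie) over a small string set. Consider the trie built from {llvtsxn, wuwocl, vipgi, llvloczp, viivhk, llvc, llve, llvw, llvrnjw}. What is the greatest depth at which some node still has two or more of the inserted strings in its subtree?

The deepest shared node is where two words last agree before diverging.
e.g. "llvc" and "llve" share the prefix "llv" of length 3; no pair shares a longer one.
Longest shared-prefix length: 3

3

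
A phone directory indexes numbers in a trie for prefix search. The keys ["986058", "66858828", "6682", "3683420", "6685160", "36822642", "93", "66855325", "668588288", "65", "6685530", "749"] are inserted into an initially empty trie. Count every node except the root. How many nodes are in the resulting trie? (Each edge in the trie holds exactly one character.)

41

Trace insertions, counting only characters that open a new branch:
  "986058" → 6 new (9, 8, 6, 0, 5, 8)
  "66858828" → 8 new (6, 6, 8, 5, 8, 8, 2, 8)
  "6682" → prefix "668" already present; 1 new (2)
  "3683420" → 7 new (3, 6, 8, 3, 4, 2, 0)
  "6685160" → prefix "6685" already present; 3 new (1, 6, 0)
  "36822642" → prefix "368" already present; 5 new (2, 2, 6, 4, 2)
  "93" → prefix "9" already present; 1 new (3)
  "66855325" → prefix "6685" already present; 4 new (5, 3, 2, 5)
  "668588288" → prefix "66858828" already present; 1 new (8)
  "65" → prefix "6" already present; 1 new (5)
  "6685530" → prefix "668553" already present; 1 new (0)
  "749" → 3 new (7, 4, 9)
Total nodes = 6 + 8 + 1 + 7 + 3 + 5 + 1 + 4 + 1 + 1 + 1 + 3 = 41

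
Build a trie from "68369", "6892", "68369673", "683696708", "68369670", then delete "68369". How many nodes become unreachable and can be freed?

After clearing the end-marker at "68369", prune upward until reaching a node still needed by another word.
Every node on "68369" is still needed (e.g. by "68369673"), so nothing is freed.
Nodes removed: 0

0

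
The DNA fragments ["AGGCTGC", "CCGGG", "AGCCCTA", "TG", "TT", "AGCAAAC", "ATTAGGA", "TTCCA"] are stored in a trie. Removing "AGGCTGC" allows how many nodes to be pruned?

A node on "AGGCTGC"'s path can go only if nothing else ends at it or branches off below it.
The suffix "GCTGC" (5 nodes) is used only by "AGGCTGC"; the node for "AG" still has the child "C", so pruning stops there.
Nodes removed: 5

5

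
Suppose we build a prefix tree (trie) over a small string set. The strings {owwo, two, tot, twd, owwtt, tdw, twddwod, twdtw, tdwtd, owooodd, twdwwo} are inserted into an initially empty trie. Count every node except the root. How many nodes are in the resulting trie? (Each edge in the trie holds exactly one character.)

30

Trie structure (* marks end of a word):
(root)
├─ o
│  └─ w
│     ├─ o
│     │  └─ o
│     │     └─ o
│     │        └─ d
│     │           └─ d *
│     └─ w
│        ├─ o *
│        └─ t
│           └─ t *
└─ t
   ├─ d
   │  └─ w *
   │     └─ t
   │        └─ d *
   ├─ o
   │  └─ t *
   └─ w
      ├─ d *
      │  ├─ d
      │  │  └─ w
      │  │     └─ o
      │  │        └─ d *
      │  ├─ t
      │  │  └─ w *
      │  └─ w
      │     └─ w
      │        └─ o *
      └─ o *
Counting every labelled node above: 30.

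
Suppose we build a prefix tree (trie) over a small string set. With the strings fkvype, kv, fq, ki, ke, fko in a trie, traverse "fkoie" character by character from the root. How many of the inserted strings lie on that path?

Traverse "fkoie" character by character; count nodes along the way that are marked as word ends.
Prefixes of the query that are stored words: "fko"
Count: 1

1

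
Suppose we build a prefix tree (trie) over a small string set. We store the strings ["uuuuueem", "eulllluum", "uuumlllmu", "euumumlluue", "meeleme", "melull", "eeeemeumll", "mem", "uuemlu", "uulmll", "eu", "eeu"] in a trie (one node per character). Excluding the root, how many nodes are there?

62

For each word, the new-node count is its length minus the longest prefix already in the trie:
  "uuuuueem" → 8 new (u, u, u, u, u, e, e, m)
  "eulllluum" → 9 new (e, u, l, l, l, l, u, u, m)
  "uuumlllmu" → prefix "uuu" already present; 6 new (m, l, l, l, m, u)
  "euumumlluue" → prefix "eu" already present; 9 new (u, m, u, m, l, l, u, u, e)
  "meeleme" → 7 new (m, e, e, l, e, m, e)
  "melull" → prefix "me" already present; 4 new (l, u, l, l)
  "eeeemeumll" → prefix "e" already present; 9 new (e, e, e, m, e, u, m, l, l)
  "mem" → prefix "me" already present; 1 new (m)
  "uuemlu" → prefix "uu" already present; 4 new (e, m, l, u)
  "uulmll" → prefix "uu" already present; 4 new (l, m, l, l)
  "eu" → prefix "eu" already present; 0 new (none)
  "eeu" → prefix "ee" already present; 1 new (u)
Total nodes = 8 + 9 + 6 + 9 + 7 + 4 + 9 + 1 + 4 + 4 + 0 + 1 = 62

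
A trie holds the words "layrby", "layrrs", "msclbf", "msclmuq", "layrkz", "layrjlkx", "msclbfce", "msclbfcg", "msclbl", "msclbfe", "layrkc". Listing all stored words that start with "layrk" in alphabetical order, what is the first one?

Words with prefix "layrk", in lexicographic order: "layrkc", "layrkz"
Position 1: layrkc

layrkc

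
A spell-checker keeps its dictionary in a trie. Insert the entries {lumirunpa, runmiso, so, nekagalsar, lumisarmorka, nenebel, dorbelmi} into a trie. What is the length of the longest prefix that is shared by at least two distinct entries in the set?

Look for the deepest trie node that still has at least two words in its subtree.
"lumirunpa" and "lumisarmorka" agree on "lumi" (4 characters) before diverging; nothing deeper is shared.
Longest shared-prefix length: 4

4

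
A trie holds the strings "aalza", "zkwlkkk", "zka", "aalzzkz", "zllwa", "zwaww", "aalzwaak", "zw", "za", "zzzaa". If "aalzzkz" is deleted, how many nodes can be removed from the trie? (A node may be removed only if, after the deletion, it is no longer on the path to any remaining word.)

3

Walk "aalzzkz" from the leaf back toward the root, removing each node that no remaining word uses.
The suffix "zkz" (3 nodes) is used only by "aalzzkz"; the node for "aalz" still has the child "a", so pruning stops there.
Nodes removed: 3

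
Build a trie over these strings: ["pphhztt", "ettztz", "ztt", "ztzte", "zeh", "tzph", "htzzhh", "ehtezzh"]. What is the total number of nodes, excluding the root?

37

Count nodes per top-level branch (shared prefixes stored once):
  'e'-branch (ehtezzh, ettztz): 12 nodes
  'h'-branch (htzzhh): 6 nodes
  'p'-branch (pphhztt): 7 nodes
  't'-branch (tzph): 4 nodes
  'z'-branch (zeh, ztt, ztzte): 8 nodes
Sum: 37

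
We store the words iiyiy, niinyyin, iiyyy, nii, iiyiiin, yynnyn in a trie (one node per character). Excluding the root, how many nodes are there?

Count nodes per top-level branch (shared prefixes stored once):
  'i'-branch (iiyiiin, iiyiy, iiyyy): 10 nodes
  'n'-branch (nii, niinyyin): 8 nodes
  'y'-branch (yynnyn): 6 nodes
Sum: 24

24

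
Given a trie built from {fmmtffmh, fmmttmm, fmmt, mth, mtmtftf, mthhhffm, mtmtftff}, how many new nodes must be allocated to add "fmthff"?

4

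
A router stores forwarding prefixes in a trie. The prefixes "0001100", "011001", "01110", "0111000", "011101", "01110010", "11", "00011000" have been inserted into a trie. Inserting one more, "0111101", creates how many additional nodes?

Walking "0111101" from the root, the first 4 characters ("0111") follow existing edges; "1" is the first miss.
New nodes needed: |"0111101"| − 4 = 7 − 4 = 3.

3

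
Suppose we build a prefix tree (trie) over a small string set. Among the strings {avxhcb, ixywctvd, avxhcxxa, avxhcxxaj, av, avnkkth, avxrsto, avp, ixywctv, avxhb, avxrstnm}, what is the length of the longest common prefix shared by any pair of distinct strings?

8

Equivalently: take the maximum, over all pairs, of their longest common prefix length.
"avxhcxxa" and "avxhcxxaj" agree on "avxhcxxa" (8 characters) before diverging; nothing deeper is shared.
Longest shared-prefix length: 8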